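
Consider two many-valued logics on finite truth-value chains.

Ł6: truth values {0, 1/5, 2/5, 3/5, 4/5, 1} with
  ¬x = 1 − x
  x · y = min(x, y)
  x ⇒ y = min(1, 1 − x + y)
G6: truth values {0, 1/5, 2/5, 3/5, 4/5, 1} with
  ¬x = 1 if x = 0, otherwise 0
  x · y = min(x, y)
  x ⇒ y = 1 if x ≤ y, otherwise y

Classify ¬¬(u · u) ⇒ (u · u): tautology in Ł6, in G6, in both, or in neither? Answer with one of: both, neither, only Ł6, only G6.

only Ł6

In Ł6: every assignment gives 1 — tautology.
In G6: at u = 1/5 the value is 1/5 — not a tautology.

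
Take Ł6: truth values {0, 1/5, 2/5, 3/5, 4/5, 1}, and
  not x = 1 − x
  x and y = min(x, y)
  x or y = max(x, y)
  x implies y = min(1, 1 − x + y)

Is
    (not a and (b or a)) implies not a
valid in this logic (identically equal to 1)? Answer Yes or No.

At a = 4/5, b = 1, for instance:
not a = not 4/5 = 1/5
b or a = 1 or 4/5 = 1
not a and (b or a) = 1/5 and 1 = 1/5
(not a and (b or a)) implies not a = 1/5 implies 1/5 = 1
and checking the remaining 35 assignments likewise gives ≥ 1 in every case.

Yes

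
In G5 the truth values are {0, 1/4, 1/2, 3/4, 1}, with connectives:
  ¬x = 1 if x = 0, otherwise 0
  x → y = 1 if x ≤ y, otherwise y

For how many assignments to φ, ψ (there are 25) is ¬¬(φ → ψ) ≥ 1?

value 1: 21 assignments (counts)
value 0: 4 assignments
So 21 of the 25 assignments meet the threshold.

21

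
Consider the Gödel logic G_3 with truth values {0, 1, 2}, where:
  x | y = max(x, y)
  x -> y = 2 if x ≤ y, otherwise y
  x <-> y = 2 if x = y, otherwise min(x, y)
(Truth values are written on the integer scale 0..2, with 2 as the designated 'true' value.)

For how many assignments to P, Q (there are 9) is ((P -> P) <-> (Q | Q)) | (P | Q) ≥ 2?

5

P = 0, Q = 0 ↦ 0  <
P = 0, Q = 1 ↦ 1  <
P = 0, Q = 2 ↦ 2  ≥
P = 1, Q = 0 ↦ 1  <
P = 1, Q = 1 ↦ 1  <
P = 1, Q = 2 ↦ 2  ≥
P = 2, Q = 0 ↦ 2  ≥
P = 2, Q = 1 ↦ 2  ≥
P = 2, Q = 2 ↦ 2  ≥
So 5 of the 9 assignments meet the threshold.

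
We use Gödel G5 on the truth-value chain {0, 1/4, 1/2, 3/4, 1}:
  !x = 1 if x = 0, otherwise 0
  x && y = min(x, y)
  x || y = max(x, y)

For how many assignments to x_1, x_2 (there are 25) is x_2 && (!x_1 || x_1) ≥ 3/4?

6

value 1: 2 assignments (counts)
value 3/4: 4 assignments (counts)
value 1/2: 6 assignments
value 1/4: 8 assignments
value 0: 5 assignments
So 6 of the 25 assignments meet the threshold.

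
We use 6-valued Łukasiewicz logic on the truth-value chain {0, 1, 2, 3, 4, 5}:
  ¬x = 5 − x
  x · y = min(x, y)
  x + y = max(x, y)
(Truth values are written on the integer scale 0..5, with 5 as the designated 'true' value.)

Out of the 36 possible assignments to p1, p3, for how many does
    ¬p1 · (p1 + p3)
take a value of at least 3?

value 5: 1 assignment (counts)
value 4: 3 assignments (counts)
value 3: 5 assignments (counts)
value 2: 11 assignments
value 1: 9 assignments
value 0: 7 assignments
So 9 of the 36 assignments meet the threshold.

9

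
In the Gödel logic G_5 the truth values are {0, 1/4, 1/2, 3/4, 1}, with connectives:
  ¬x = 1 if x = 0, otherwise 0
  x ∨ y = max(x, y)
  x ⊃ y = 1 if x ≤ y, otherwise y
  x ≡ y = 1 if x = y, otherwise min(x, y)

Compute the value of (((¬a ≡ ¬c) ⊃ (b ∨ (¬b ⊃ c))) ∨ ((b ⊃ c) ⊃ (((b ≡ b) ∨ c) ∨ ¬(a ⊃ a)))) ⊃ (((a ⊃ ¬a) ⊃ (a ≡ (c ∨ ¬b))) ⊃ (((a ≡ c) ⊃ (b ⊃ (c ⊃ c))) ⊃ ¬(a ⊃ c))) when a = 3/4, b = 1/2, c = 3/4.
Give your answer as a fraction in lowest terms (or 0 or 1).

¬a = ¬3/4 = 0
¬c = ¬3/4 = 0
¬a ≡ ¬c = 0 ≡ 0 = 1
¬b = ¬1/2 = 0
¬b ⊃ c = 0 ⊃ 3/4 = 1
b ∨ (¬b ⊃ c) = 1/2 ∨ 1 = 1
(¬a ≡ ¬c) ⊃ (b ∨ (¬b ⊃ c)) = 1 ⊃ 1 = 1
b ⊃ c = 1/2 ⊃ 3/4 = 1
b ≡ b = 1/2 ≡ 1/2 = 1
(b ≡ b) ∨ c = 1 ∨ 3/4 = 1
a ⊃ a = 3/4 ⊃ 3/4 = 1
¬(a ⊃ a) = ¬1 = 0
((b ≡ b) ∨ c) ∨ ¬(a ⊃ a) = 1 ∨ 0 = 1
(b ⊃ c) ⊃ (((b ≡ b) ∨ c) ∨ ¬(a ⊃ a)) = 1 ⊃ 1 = 1
((¬a ≡ ¬c) ⊃ (b ∨ (¬b ⊃ c))) ∨ ((b ⊃ c) ⊃ (((b ≡ b) ∨ c) ∨ ¬(a ⊃ a))) = 1 ∨ 1 = 1
¬a = ¬3/4 = 0
a ⊃ ¬a = 3/4 ⊃ 0 = 0
¬b = ¬1/2 = 0
c ∨ ¬b = 3/4 ∨ 0 = 3/4
a ≡ (c ∨ ¬b) = 3/4 ≡ 3/4 = 1
(a ⊃ ¬a) ⊃ (a ≡ (c ∨ ¬b)) = 0 ⊃ 1 = 1
a ≡ c = 3/4 ≡ 3/4 = 1
c ⊃ c = 3/4 ⊃ 3/4 = 1
b ⊃ (c ⊃ c) = 1/2 ⊃ 1 = 1
(a ≡ c) ⊃ (b ⊃ (c ⊃ c)) = 1 ⊃ 1 = 1
a ⊃ c = 3/4 ⊃ 3/4 = 1
¬(a ⊃ c) = ¬1 = 0
((a ≡ c) ⊃ (b ⊃ (c ⊃ c))) ⊃ ¬(a ⊃ c) = 1 ⊃ 0 = 0
((a ⊃ ¬a) ⊃ (a ≡ (c ∨ ¬b))) ⊃ (((a ≡ c) ⊃ (b ⊃ (c ⊃ c))) ⊃ ¬(a ⊃ c)) = 1 ⊃ 0 = 0
(((¬a ≡ ¬c) ⊃ (b ∨ (¬b ⊃ c))) ∨ ((b ⊃ c) ⊃ (((b ≡ b) ∨ c) ∨ ¬(a ⊃ a)))) ⊃ (((a ⊃ ¬a) ⊃ (a ≡ (c ∨ ¬b))) ⊃ (((a ≡ c) ⊃ (b ⊃ (c ⊃ c))) ⊃ ¬(a ⊃ c))) = 1 ⊃ 0 = 0

0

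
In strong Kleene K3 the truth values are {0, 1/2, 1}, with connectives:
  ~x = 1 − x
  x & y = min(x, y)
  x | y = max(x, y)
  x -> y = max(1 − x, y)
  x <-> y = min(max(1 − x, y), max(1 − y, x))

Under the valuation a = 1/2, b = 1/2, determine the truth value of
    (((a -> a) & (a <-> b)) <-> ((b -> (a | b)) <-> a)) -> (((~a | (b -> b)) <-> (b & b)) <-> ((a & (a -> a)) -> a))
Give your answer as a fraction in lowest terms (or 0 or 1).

a -> a = 1/2 -> 1/2 = 1/2
a <-> b = 1/2 <-> 1/2 = 1/2
(a -> a) & (a <-> b) = 1/2 & 1/2 = 1/2
a | b = 1/2 | 1/2 = 1/2
b -> (a | b) = 1/2 -> 1/2 = 1/2
(b -> (a | b)) <-> a = 1/2 <-> 1/2 = 1/2
((a -> a) & (a <-> b)) <-> ((b -> (a | b)) <-> a) = 1/2 <-> 1/2 = 1/2
~a = ~1/2 = 1/2
b -> b = 1/2 -> 1/2 = 1/2
~a | (b -> b) = 1/2 | 1/2 = 1/2
b & b = 1/2 & 1/2 = 1/2
(~a | (b -> b)) <-> (b & b) = 1/2 <-> 1/2 = 1/2
a -> a = 1/2 -> 1/2 = 1/2
a & (a -> a) = 1/2 & 1/2 = 1/2
(a & (a -> a)) -> a = 1/2 -> 1/2 = 1/2
((~a | (b -> b)) <-> (b & b)) <-> ((a & (a -> a)) -> a) = 1/2 <-> 1/2 = 1/2
(((a -> a) & (a <-> b)) <-> ((b -> (a | b)) <-> a)) -> (((~a | (b -> b)) <-> (b & b)) <-> ((a & (a -> a)) -> a)) = 1/2 -> 1/2 = 1/2

1/2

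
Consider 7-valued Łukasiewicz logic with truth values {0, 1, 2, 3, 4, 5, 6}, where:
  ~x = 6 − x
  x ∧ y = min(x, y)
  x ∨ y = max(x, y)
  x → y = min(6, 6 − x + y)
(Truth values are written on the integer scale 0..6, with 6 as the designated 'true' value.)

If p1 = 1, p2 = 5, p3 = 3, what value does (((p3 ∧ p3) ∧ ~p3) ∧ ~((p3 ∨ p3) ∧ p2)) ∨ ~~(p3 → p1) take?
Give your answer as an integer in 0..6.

4

p3 ∧ p3 = 3 ∧ 3 = 3
~p3 = ~3 = 3
(p3 ∧ p3) ∧ ~p3 = 3 ∧ 3 = 3
p3 ∨ p3 = 3 ∨ 3 = 3
(p3 ∨ p3) ∧ p2 = 3 ∧ 5 = 3
~((p3 ∨ p3) ∧ p2) = ~3 = 3
((p3 ∧ p3) ∧ ~p3) ∧ ~((p3 ∨ p3) ∧ p2) = 3 ∧ 3 = 3
p3 → p1 = 3 → 1 = 4
~(p3 → p1) = ~4 = 2
~~(p3 → p1) = ~2 = 4
(((p3 ∧ p3) ∧ ~p3) ∧ ~((p3 ∨ p3) ∧ p2)) ∨ ~~(p3 → p1) = 3 ∨ 4 = 4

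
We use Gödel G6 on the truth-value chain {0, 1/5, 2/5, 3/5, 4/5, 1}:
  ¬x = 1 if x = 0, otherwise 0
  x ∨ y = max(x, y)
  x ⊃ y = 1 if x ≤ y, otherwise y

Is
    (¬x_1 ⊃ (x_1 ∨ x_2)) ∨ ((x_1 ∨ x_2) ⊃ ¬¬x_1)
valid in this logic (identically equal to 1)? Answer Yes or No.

Counterexample: take x_1 = 0, x_2 = 1/5.
¬x_1 = ¬0 = 1
x_1 ∨ x_2 = 0 ∨ 1/5 = 1/5
¬x_1 ⊃ (x_1 ∨ x_2) = 1 ⊃ 1/5 = 1/5
x_1 ∨ x_2 = 0 ∨ 1/5 = 1/5
¬x_1 = ¬0 = 1
¬¬x_1 = ¬1 = 0
(x_1 ∨ x_2) ⊃ ¬¬x_1 = 1/5 ⊃ 0 = 0
(¬x_1 ⊃ (x_1 ∨ x_2)) ∨ ((x_1 ∨ x_2) ⊃ ¬¬x_1) = 1/5 ∨ 0 = 1/5
This gives 1/5 ≠ 1.

No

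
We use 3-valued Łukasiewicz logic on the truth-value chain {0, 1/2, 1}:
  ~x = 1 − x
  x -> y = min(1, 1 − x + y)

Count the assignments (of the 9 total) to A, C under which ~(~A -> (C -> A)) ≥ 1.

1

A = 0, C = 0 ↦ 0  <
A = 0, C = 1/2 ↦ 1/2  <
A = 0, C = 1 ↦ 1  ≥
A = 1/2, C = 0 ↦ 0  <
A = 1/2, C = 1/2 ↦ 0  <
A = 1/2, C = 1 ↦ 0  <
A = 1, C = 0 ↦ 0  <
A = 1, C = 1/2 ↦ 0  <
A = 1, C = 1 ↦ 0  <
So 1 of the 9 assignments meets the threshold.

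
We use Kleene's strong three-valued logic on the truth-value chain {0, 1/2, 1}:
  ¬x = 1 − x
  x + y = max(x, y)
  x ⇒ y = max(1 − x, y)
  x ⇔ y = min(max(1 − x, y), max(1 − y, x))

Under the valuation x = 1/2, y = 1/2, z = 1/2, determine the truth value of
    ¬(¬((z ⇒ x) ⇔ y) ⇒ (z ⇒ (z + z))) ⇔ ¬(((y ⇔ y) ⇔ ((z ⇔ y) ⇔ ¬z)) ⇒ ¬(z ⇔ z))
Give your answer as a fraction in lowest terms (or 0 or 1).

z ⇒ x = 1/2 ⇒ 1/2 = 1/2
(z ⇒ x) ⇔ y = 1/2 ⇔ 1/2 = 1/2
¬((z ⇒ x) ⇔ y) = ¬1/2 = 1/2
z + z = 1/2 + 1/2 = 1/2
z ⇒ (z + z) = 1/2 ⇒ 1/2 = 1/2
¬((z ⇒ x) ⇔ y) ⇒ (z ⇒ (z + z)) = 1/2 ⇒ 1/2 = 1/2
¬(¬((z ⇒ x) ⇔ y) ⇒ (z ⇒ (z + z))) = ¬1/2 = 1/2
y ⇔ y = 1/2 ⇔ 1/2 = 1/2
z ⇔ y = 1/2 ⇔ 1/2 = 1/2
¬z = ¬1/2 = 1/2
(z ⇔ y) ⇔ ¬z = 1/2 ⇔ 1/2 = 1/2
(y ⇔ y) ⇔ ((z ⇔ y) ⇔ ¬z) = 1/2 ⇔ 1/2 = 1/2
z ⇔ z = 1/2 ⇔ 1/2 = 1/2
¬(z ⇔ z) = ¬1/2 = 1/2
((y ⇔ y) ⇔ ((z ⇔ y) ⇔ ¬z)) ⇒ ¬(z ⇔ z) = 1/2 ⇒ 1/2 = 1/2
¬(((y ⇔ y) ⇔ ((z ⇔ y) ⇔ ¬z)) ⇒ ¬(z ⇔ z)) = ¬1/2 = 1/2
¬(¬((z ⇒ x) ⇔ y) ⇒ (z ⇒ (z + z))) ⇔ ¬(((y ⇔ y) ⇔ ((z ⇔ y) ⇔ ¬z)) ⇒ ¬(z ⇔ z)) = 1/2 ⇔ 1/2 = 1/2

1/2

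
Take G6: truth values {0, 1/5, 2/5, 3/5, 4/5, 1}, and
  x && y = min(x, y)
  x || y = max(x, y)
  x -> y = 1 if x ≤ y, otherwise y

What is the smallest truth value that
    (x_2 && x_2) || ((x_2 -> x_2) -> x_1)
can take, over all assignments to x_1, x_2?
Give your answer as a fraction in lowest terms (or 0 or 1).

0

Take x_1 = 0, x_2 = 0:
x_2 && x_2 = 0 && 0 = 0
x_2 -> x_2 = 0 -> 0 = 1
(x_2 -> x_2) -> x_1 = 1 -> 0 = 0
(x_2 && x_2) || ((x_2 -> x_2) -> x_1) = 0 || 0 = 0
No assignment yields a value below 0, so this is the minimum.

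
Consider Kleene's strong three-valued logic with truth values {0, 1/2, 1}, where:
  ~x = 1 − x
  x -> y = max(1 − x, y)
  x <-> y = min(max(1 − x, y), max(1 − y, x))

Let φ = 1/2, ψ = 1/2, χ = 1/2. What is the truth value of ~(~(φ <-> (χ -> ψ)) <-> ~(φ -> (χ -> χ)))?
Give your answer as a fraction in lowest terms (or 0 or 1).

1/2

χ -> ψ = 1/2 -> 1/2 = 1/2
φ <-> (χ -> ψ) = 1/2 <-> 1/2 = 1/2
~(φ <-> (χ -> ψ)) = ~1/2 = 1/2
χ -> χ = 1/2 -> 1/2 = 1/2
φ -> (χ -> χ) = 1/2 -> 1/2 = 1/2
~(φ -> (χ -> χ)) = ~1/2 = 1/2
~(φ <-> (χ -> ψ)) <-> ~(φ -> (χ -> χ)) = 1/2 <-> 1/2 = 1/2
~(~(φ <-> (χ -> ψ)) <-> ~(φ -> (χ -> χ))) = ~1/2 = 1/2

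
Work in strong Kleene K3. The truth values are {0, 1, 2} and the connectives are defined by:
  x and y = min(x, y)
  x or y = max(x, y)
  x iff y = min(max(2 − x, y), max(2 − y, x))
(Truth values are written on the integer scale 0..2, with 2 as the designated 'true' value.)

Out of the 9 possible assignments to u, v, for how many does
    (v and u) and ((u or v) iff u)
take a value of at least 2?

u = 0, v = 0 ↦ 0  <
u = 0, v = 1 ↦ 0  <
u = 0, v = 2 ↦ 0  <
u = 1, v = 0 ↦ 0  <
u = 1, v = 1 ↦ 1  <
u = 1, v = 2 ↦ 1  <
u = 2, v = 0 ↦ 0  <
u = 2, v = 1 ↦ 1  <
u = 2, v = 2 ↦ 2  ≥
So 1 of the 9 assignments meets the threshold.

1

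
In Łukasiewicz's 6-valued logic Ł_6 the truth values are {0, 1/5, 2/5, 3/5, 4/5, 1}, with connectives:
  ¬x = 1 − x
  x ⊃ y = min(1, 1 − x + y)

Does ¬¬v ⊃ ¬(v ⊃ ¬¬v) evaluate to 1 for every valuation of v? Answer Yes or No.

No

Counterexample: take v = 1/5.
¬v = ¬1/5 = 4/5
¬¬v = ¬4/5 = 1/5
v ⊃ ¬¬v = 1/5 ⊃ 1/5 = 1
¬(v ⊃ ¬¬v) = ¬1 = 0
¬¬v ⊃ ¬(v ⊃ ¬¬v) = 1/5 ⊃ 0 = 4/5
This gives 4/5 ≠ 1.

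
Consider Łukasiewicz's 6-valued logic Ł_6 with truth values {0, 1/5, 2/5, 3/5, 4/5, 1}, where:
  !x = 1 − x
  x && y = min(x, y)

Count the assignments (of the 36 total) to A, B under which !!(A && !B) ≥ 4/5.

value 1: 1 assignment (counts)
value 4/5: 3 assignments (counts)
value 3/5: 5 assignments
value 2/5: 7 assignments
value 1/5: 9 assignments
value 0: 11 assignments
So 4 of the 36 assignments meet the threshold.

4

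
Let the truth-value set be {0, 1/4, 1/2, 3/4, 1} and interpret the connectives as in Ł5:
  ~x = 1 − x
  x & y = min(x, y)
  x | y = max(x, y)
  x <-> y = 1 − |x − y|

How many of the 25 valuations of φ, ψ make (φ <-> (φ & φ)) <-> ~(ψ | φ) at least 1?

value 1: 1 assignment (counts)
value 3/4: 3 assignments
value 1/2: 5 assignments
value 1/4: 7 assignments
value 0: 9 assignments
So 1 of the 25 assignments meets the threshold.

1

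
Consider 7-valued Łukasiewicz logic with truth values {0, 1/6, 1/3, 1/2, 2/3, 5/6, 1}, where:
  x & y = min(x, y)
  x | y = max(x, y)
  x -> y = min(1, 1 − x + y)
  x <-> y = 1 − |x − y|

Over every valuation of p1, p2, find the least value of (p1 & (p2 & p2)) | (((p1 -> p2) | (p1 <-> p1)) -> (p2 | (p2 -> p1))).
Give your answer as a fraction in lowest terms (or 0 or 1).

1/2

Take p1 = 0, p2 = 1/2:
p2 & p2 = 1/2 & 1/2 = 1/2
p1 & (p2 & p2) = 0 & 1/2 = 0
p1 -> p2 = 0 -> 1/2 = 1
p1 <-> p1 = 0 <-> 0 = 1
(p1 -> p2) | (p1 <-> p1) = 1 | 1 = 1
p2 -> p1 = 1/2 -> 0 = 1/2
p2 | (p2 -> p1) = 1/2 | 1/2 = 1/2
((p1 -> p2) | (p1 <-> p1)) -> (p2 | (p2 -> p1)) = 1 -> 1/2 = 1/2
(p1 & (p2 & p2)) | (((p1 -> p2) | (p1 <-> p1)) -> (p2 | (p2 -> p1))) = 0 | 1/2 = 1/2
No assignment yields a value below 1/2, so this is the minimum.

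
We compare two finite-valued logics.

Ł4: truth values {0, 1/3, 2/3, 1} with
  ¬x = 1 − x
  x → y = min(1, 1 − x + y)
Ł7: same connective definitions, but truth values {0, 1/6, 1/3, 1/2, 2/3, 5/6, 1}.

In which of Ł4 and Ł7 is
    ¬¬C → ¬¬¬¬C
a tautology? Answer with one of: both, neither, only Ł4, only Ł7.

both

In Ł4: every assignment gives 1 — tautology.
In Ł7: every assignment gives 1 — tautology.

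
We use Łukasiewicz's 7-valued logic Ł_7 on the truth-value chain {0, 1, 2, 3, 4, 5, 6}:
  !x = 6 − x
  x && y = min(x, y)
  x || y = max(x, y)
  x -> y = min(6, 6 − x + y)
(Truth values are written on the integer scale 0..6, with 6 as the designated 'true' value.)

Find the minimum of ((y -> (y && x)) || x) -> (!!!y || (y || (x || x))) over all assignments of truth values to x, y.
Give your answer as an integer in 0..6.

Take x = 3, y = 3:
y && x = 3 && 3 = 3
y -> (y && x) = 3 -> 3 = 6
(y -> (y && x)) || x = 6 || 3 = 6
!y = !3 = 3
!!y = !3 = 3
!!!y = !3 = 3
x || x = 3 || 3 = 3
y || (x || x) = 3 || 3 = 3
!!!y || (y || (x || x)) = 3 || 3 = 3
((y -> (y && x)) || x) -> (!!!y || (y || (x || x))) = 6 -> 3 = 3
No assignment yields a value below 3, so this is the minimum.

3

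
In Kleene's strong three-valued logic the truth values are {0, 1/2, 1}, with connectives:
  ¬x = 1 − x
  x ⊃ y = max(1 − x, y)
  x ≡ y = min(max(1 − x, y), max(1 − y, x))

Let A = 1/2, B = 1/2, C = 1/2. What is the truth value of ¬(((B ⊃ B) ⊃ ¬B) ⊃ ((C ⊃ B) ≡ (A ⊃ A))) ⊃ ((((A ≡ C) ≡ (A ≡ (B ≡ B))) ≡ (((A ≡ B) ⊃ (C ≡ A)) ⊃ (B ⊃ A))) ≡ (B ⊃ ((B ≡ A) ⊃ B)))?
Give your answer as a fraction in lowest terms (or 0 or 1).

1/2

B ⊃ B = 1/2 ⊃ 1/2 = 1/2
¬B = ¬1/2 = 1/2
(B ⊃ B) ⊃ ¬B = 1/2 ⊃ 1/2 = 1/2
C ⊃ B = 1/2 ⊃ 1/2 = 1/2
A ⊃ A = 1/2 ⊃ 1/2 = 1/2
(C ⊃ B) ≡ (A ⊃ A) = 1/2 ≡ 1/2 = 1/2
((B ⊃ B) ⊃ ¬B) ⊃ ((C ⊃ B) ≡ (A ⊃ A)) = 1/2 ⊃ 1/2 = 1/2
¬(((B ⊃ B) ⊃ ¬B) ⊃ ((C ⊃ B) ≡ (A ⊃ A))) = ¬1/2 = 1/2
A ≡ C = 1/2 ≡ 1/2 = 1/2
B ≡ B = 1/2 ≡ 1/2 = 1/2
A ≡ (B ≡ B) = 1/2 ≡ 1/2 = 1/2
(A ≡ C) ≡ (A ≡ (B ≡ B)) = 1/2 ≡ 1/2 = 1/2
A ≡ B = 1/2 ≡ 1/2 = 1/2
C ≡ A = 1/2 ≡ 1/2 = 1/2
(A ≡ B) ⊃ (C ≡ A) = 1/2 ⊃ 1/2 = 1/2
B ⊃ A = 1/2 ⊃ 1/2 = 1/2
((A ≡ B) ⊃ (C ≡ A)) ⊃ (B ⊃ A) = 1/2 ⊃ 1/2 = 1/2
((A ≡ C) ≡ (A ≡ (B ≡ B))) ≡ (((A ≡ B) ⊃ (C ≡ A)) ⊃ (B ⊃ A)) = 1/2 ≡ 1/2 = 1/2
B ≡ A = 1/2 ≡ 1/2 = 1/2
(B ≡ A) ⊃ B = 1/2 ⊃ 1/2 = 1/2
B ⊃ ((B ≡ A) ⊃ B) = 1/2 ⊃ 1/2 = 1/2
(((A ≡ C) ≡ (A ≡ (B ≡ B))) ≡ (((A ≡ B) ⊃ (C ≡ A)) ⊃ (B ⊃ A))) ≡ (B ⊃ ((B ≡ A) ⊃ B)) = 1/2 ≡ 1/2 = 1/2
¬(((B ⊃ B) ⊃ ¬B) ⊃ ((C ⊃ B) ≡ (A ⊃ A))) ⊃ ((((A ≡ C) ≡ (A ≡ (B ≡ B))) ≡ (((A ≡ B) ⊃ (C ≡ A)) ⊃ (B ⊃ A))) ≡ (B ⊃ ((B ≡ A) ⊃ B))) = 1/2 ⊃ 1/2 = 1/2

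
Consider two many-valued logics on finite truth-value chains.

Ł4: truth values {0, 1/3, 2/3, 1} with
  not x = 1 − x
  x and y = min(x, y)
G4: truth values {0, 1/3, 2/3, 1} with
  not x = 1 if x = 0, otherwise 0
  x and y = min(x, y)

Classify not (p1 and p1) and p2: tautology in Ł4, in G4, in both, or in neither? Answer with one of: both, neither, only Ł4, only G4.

neither

In Ł4: at p1 = 0, p2 = 0 the value is 0 — not a tautology.
In G4: at p1 = 0, p2 = 0 the value is 0 — not a tautology.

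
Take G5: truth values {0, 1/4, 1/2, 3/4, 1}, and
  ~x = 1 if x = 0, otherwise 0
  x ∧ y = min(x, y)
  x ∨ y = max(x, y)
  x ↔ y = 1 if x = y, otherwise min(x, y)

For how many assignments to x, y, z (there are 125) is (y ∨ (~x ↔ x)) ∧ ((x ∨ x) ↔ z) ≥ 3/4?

value 1: 5 assignments (counts)
value 3/4: 9 assignments (counts)
value 1/2: 19 assignments
value 1/4: 35 assignments
value 0: 57 assignments
So 14 of the 125 assignments meet the threshold.

14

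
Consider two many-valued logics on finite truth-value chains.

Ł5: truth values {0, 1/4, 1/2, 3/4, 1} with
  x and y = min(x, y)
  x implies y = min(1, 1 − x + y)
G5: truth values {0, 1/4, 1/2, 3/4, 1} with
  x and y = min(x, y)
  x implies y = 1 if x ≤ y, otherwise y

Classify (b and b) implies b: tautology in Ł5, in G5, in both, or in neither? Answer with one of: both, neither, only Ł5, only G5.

both

In Ł5: every assignment gives 1 — tautology.
In G5: every assignment gives 1 — tautology.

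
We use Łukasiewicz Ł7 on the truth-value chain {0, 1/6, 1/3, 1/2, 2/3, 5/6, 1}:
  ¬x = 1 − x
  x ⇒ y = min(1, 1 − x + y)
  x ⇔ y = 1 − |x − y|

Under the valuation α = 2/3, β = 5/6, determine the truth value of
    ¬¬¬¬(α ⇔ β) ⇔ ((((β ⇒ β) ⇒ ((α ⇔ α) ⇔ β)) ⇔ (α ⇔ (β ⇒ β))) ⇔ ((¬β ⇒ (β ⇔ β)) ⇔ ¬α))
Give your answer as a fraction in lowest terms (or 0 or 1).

α ⇔ β = 2/3 ⇔ 5/6 = 5/6
¬(α ⇔ β) = ¬5/6 = 1/6
¬¬(α ⇔ β) = ¬1/6 = 5/6
¬¬¬(α ⇔ β) = ¬5/6 = 1/6
¬¬¬¬(α ⇔ β) = ¬1/6 = 5/6
β ⇒ β = 5/6 ⇒ 5/6 = 1
α ⇔ α = 2/3 ⇔ 2/3 = 1
(α ⇔ α) ⇔ β = 1 ⇔ 5/6 = 5/6
(β ⇒ β) ⇒ ((α ⇔ α) ⇔ β) = 1 ⇒ 5/6 = 5/6
β ⇒ β = 5/6 ⇒ 5/6 = 1
α ⇔ (β ⇒ β) = 2/3 ⇔ 1 = 2/3
((β ⇒ β) ⇒ ((α ⇔ α) ⇔ β)) ⇔ (α ⇔ (β ⇒ β)) = 5/6 ⇔ 2/3 = 5/6
¬β = ¬5/6 = 1/6
β ⇔ β = 5/6 ⇔ 5/6 = 1
¬β ⇒ (β ⇔ β) = 1/6 ⇒ 1 = 1
¬α = ¬2/3 = 1/3
(¬β ⇒ (β ⇔ β)) ⇔ ¬α = 1 ⇔ 1/3 = 1/3
(((β ⇒ β) ⇒ ((α ⇔ α) ⇔ β)) ⇔ (α ⇔ (β ⇒ β))) ⇔ ((¬β ⇒ (β ⇔ β)) ⇔ ¬α) = 5/6 ⇔ 1/3 = 1/2
¬¬¬¬(α ⇔ β) ⇔ ((((β ⇒ β) ⇒ ((α ⇔ α) ⇔ β)) ⇔ (α ⇔ (β ⇒ β))) ⇔ ((¬β ⇒ (β ⇔ β)) ⇔ ¬α)) = 5/6 ⇔ 1/2 = 2/3

2/3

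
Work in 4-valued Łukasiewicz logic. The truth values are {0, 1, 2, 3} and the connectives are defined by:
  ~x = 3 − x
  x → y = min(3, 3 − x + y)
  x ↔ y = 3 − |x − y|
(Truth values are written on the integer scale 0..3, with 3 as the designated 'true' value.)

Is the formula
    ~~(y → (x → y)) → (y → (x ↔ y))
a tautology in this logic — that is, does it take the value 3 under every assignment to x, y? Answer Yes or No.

No

Counterexample: take x = 0, y = 2.
x → y = 0 → 2 = 3
y → (x → y) = 2 → 3 = 3
~(y → (x → y)) = ~3 = 0
~~(y → (x → y)) = ~0 = 3
x ↔ y = 0 ↔ 2 = 1
y → (x ↔ y) = 2 → 1 = 2
~~(y → (x → y)) → (y → (x ↔ y)) = 3 → 2 = 2
This gives 2 ≠ 3.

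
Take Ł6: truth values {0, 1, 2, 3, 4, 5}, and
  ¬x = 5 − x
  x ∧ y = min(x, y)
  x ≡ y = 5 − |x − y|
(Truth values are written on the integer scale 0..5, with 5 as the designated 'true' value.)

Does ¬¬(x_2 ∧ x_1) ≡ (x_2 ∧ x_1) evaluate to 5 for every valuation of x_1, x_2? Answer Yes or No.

At x_1 = 3, x_2 = 5, for instance:
x_2 ∧ x_1 = 5 ∧ 3 = 3
¬(x_2 ∧ x_1) = ¬3 = 2
¬¬(x_2 ∧ x_1) = ¬2 = 3
¬¬(x_2 ∧ x_1) ≡ (x_2 ∧ x_1) = 3 ≡ 3 = 5
and checking the remaining 35 assignments likewise gives ≥ 5 in every case.

Yes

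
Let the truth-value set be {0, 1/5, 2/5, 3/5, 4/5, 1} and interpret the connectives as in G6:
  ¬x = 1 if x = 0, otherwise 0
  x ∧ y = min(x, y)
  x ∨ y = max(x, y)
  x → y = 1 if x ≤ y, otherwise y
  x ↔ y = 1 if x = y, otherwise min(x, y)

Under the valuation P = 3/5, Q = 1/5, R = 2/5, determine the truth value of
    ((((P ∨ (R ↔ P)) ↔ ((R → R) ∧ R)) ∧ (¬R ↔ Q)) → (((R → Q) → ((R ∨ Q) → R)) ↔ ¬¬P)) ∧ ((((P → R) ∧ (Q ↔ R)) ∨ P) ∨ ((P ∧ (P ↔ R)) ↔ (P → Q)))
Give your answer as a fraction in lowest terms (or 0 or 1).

R ↔ P = 2/5 ↔ 3/5 = 2/5
P ∨ (R ↔ P) = 3/5 ∨ 2/5 = 3/5
R → R = 2/5 → 2/5 = 1
(R → R) ∧ R = 1 ∧ 2/5 = 2/5
(P ∨ (R ↔ P)) ↔ ((R → R) ∧ R) = 3/5 ↔ 2/5 = 2/5
¬R = ¬2/5 = 0
¬R ↔ Q = 0 ↔ 1/5 = 0
((P ∨ (R ↔ P)) ↔ ((R → R) ∧ R)) ∧ (¬R ↔ Q) = 2/5 ∧ 0 = 0
R → Q = 2/5 → 1/5 = 1/5
R ∨ Q = 2/5 ∨ 1/5 = 2/5
(R ∨ Q) → R = 2/5 → 2/5 = 1
(R → Q) → ((R ∨ Q) → R) = 1/5 → 1 = 1
¬P = ¬3/5 = 0
¬¬P = ¬0 = 1
((R → Q) → ((R ∨ Q) → R)) ↔ ¬¬P = 1 ↔ 1 = 1
(((P ∨ (R ↔ P)) ↔ ((R → R) ∧ R)) ∧ (¬R ↔ Q)) → (((R → Q) → ((R ∨ Q) → R)) ↔ ¬¬P) = 0 → 1 = 1
P → R = 3/5 → 2/5 = 2/5
Q ↔ R = 1/5 ↔ 2/5 = 1/5
(P → R) ∧ (Q ↔ R) = 2/5 ∧ 1/5 = 1/5
((P → R) ∧ (Q ↔ R)) ∨ P = 1/5 ∨ 3/5 = 3/5
P ↔ R = 3/5 ↔ 2/5 = 2/5
P ∧ (P ↔ R) = 3/5 ∧ 2/5 = 2/5
P → Q = 3/5 → 1/5 = 1/5
(P ∧ (P ↔ R)) ↔ (P → Q) = 2/5 ↔ 1/5 = 1/5
(((P → R) ∧ (Q ↔ R)) ∨ P) ∨ ((P ∧ (P ↔ R)) ↔ (P → Q)) = 3/5 ∨ 1/5 = 3/5
((((P ∨ (R ↔ P)) ↔ ((R → R) ∧ R)) ∧ (¬R ↔ Q)) → (((R → Q) → ((R ∨ Q) → R)) ↔ ¬¬P)) ∧ ((((P → R) ∧ (Q ↔ R)) ∨ P) ∨ ((P ∧ (P ↔ R)) ↔ (P → Q))) = 1 ∧ 3/5 = 3/5

3/5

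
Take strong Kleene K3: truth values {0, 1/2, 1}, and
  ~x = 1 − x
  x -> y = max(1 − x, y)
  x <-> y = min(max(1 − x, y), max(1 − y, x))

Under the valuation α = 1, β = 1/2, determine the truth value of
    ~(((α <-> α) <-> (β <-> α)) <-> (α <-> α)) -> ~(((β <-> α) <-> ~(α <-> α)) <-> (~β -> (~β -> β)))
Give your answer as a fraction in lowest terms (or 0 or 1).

1/2

α <-> α = 1 <-> 1 = 1
β <-> α = 1/2 <-> 1 = 1/2
(α <-> α) <-> (β <-> α) = 1 <-> 1/2 = 1/2
α <-> α = 1 <-> 1 = 1
((α <-> α) <-> (β <-> α)) <-> (α <-> α) = 1/2 <-> 1 = 1/2
~(((α <-> α) <-> (β <-> α)) <-> (α <-> α)) = ~1/2 = 1/2
β <-> α = 1/2 <-> 1 = 1/2
α <-> α = 1 <-> 1 = 1
~(α <-> α) = ~1 = 0
(β <-> α) <-> ~(α <-> α) = 1/2 <-> 0 = 1/2
~β = ~1/2 = 1/2
~β = ~1/2 = 1/2
~β -> β = 1/2 -> 1/2 = 1/2
~β -> (~β -> β) = 1/2 -> 1/2 = 1/2
((β <-> α) <-> ~(α <-> α)) <-> (~β -> (~β -> β)) = 1/2 <-> 1/2 = 1/2
~(((β <-> α) <-> ~(α <-> α)) <-> (~β -> (~β -> β))) = ~1/2 = 1/2
~(((α <-> α) <-> (β <-> α)) <-> (α <-> α)) -> ~(((β <-> α) <-> ~(α <-> α)) <-> (~β -> (~β -> β))) = 1/2 -> 1/2 = 1/2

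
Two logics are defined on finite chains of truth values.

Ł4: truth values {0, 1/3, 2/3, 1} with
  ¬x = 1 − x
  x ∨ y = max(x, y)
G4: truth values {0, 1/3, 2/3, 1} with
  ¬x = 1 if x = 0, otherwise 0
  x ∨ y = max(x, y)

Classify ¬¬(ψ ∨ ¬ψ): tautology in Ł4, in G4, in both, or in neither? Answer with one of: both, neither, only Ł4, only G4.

In Ł4: at ψ = 1/3 the value is 2/3 — not a tautology.
In G4: every assignment gives 1 — tautology.

only G4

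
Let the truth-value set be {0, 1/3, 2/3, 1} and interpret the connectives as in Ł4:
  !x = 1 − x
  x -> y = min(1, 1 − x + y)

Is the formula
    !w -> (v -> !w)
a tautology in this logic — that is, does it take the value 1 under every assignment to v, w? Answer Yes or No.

Yes

v = 0, w = 0 ↦ 1
v = 0, w = 1/3 ↦ 1
v = 0, w = 2/3 ↦ 1
v = 0, w = 1 ↦ 1
v = 1/3, w = 0 ↦ 1
v = 1/3, w = 1/3 ↦ 1
v = 1/3, w = 2/3 ↦ 1
v = 1/3, w = 1 ↦ 1
v = 2/3, w = 0 ↦ 1
v = 2/3, w = 1/3 ↦ 1
v = 2/3, w = 2/3 ↦ 1
v = 2/3, w = 1 ↦ 1
v = 1, w = 0 ↦ 1
v = 1, w = 1/3 ↦ 1
v = 1, w = 2/3 ↦ 1
v = 1, w = 1 ↦ 1
Every assignment gives a value ≥ 1.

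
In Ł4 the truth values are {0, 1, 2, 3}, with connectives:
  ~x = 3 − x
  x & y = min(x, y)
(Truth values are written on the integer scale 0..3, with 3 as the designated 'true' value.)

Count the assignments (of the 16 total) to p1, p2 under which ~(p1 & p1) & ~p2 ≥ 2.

p1 = 0, p2 = 0 ↦ 3  ≥
p1 = 0, p2 = 1 ↦ 2  ≥
p1 = 0, p2 = 2 ↦ 1  <
p1 = 0, p2 = 3 ↦ 0  <
p1 = 1, p2 = 0 ↦ 2  ≥
p1 = 1, p2 = 1 ↦ 2  ≥
p1 = 1, p2 = 2 ↦ 1  <
p1 = 1, p2 = 3 ↦ 0  <
p1 = 2, p2 = 0 ↦ 1  <
p1 = 2, p2 = 1 ↦ 1  <
p1 = 2, p2 = 2 ↦ 1  <
p1 = 2, p2 = 3 ↦ 0  <
p1 = 3, p2 = 0 ↦ 0  <
p1 = 3, p2 = 1 ↦ 0  <
p1 = 3, p2 = 2 ↦ 0  <
p1 = 3, p2 = 3 ↦ 0  <
So 4 of the 16 assignments meet the threshold.

4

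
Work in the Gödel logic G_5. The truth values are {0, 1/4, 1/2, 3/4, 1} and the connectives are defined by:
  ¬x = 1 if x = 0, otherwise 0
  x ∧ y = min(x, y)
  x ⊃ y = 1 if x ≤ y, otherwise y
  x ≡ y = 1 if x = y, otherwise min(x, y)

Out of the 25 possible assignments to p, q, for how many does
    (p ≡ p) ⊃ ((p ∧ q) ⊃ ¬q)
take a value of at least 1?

9

value 1: 9 assignments (counts)
value 0: 16 assignments
So 9 of the 25 assignments meet the threshold.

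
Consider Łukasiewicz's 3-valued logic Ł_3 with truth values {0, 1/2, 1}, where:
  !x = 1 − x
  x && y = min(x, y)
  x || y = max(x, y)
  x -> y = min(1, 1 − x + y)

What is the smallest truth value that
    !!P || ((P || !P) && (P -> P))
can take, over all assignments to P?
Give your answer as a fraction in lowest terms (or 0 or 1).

Take P = 1/2:
!P = !1/2 = 1/2
!!P = !1/2 = 1/2
!P = !1/2 = 1/2
P || !P = 1/2 || 1/2 = 1/2
P -> P = 1/2 -> 1/2 = 1
(P || !P) && (P -> P) = 1/2 && 1 = 1/2
!!P || ((P || !P) && (P -> P)) = 1/2 || 1/2 = 1/2
No assignment yields a value below 1/2, so this is the minimum.

1/2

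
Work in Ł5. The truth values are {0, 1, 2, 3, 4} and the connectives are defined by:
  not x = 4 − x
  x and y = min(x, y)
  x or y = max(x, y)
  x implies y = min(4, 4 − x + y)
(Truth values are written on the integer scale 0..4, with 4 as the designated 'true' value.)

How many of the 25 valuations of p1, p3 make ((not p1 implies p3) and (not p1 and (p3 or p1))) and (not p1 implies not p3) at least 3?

value 2: 8 assignments
value 1: 10 assignments
value 0: 7 assignments
So 0 of the 25 assignments meet the threshold.

0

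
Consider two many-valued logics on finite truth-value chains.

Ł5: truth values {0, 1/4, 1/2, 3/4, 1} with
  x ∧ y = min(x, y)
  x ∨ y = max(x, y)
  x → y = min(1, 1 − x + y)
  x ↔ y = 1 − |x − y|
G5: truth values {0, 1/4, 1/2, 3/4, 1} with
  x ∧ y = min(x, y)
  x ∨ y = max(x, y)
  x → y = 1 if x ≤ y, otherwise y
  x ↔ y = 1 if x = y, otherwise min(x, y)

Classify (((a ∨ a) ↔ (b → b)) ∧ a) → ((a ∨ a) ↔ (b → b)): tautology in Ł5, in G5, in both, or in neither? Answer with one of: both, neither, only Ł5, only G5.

both

In Ł5: every assignment gives 1 — tautology.
In G5: every assignment gives 1 — tautology.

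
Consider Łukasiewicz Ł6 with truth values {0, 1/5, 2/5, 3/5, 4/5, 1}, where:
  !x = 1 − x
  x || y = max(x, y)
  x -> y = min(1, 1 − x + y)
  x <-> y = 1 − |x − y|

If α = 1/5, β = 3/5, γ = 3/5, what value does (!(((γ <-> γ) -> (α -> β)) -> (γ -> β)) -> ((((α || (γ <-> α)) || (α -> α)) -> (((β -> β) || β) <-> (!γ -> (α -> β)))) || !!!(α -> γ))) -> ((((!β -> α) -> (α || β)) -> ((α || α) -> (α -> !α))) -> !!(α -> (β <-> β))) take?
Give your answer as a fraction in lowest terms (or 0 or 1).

1

γ <-> γ = 3/5 <-> 3/5 = 1
α -> β = 1/5 -> 3/5 = 1
(γ <-> γ) -> (α -> β) = 1 -> 1 = 1
γ -> β = 3/5 -> 3/5 = 1
((γ <-> γ) -> (α -> β)) -> (γ -> β) = 1 -> 1 = 1
!(((γ <-> γ) -> (α -> β)) -> (γ -> β)) = !1 = 0
γ <-> α = 3/5 <-> 1/5 = 3/5
α || (γ <-> α) = 1/5 || 3/5 = 3/5
α -> α = 1/5 -> 1/5 = 1
(α || (γ <-> α)) || (α -> α) = 3/5 || 1 = 1
β -> β = 3/5 -> 3/5 = 1
(β -> β) || β = 1 || 3/5 = 1
!γ = !3/5 = 2/5
α -> β = 1/5 -> 3/5 = 1
!γ -> (α -> β) = 2/5 -> 1 = 1
((β -> β) || β) <-> (!γ -> (α -> β)) = 1 <-> 1 = 1
((α || (γ <-> α)) || (α -> α)) -> (((β -> β) || β) <-> (!γ -> (α -> β))) = 1 -> 1 = 1
α -> γ = 1/5 -> 3/5 = 1
!(α -> γ) = !1 = 0
!!(α -> γ) = !0 = 1
!!!(α -> γ) = !1 = 0
(((α || (γ <-> α)) || (α -> α)) -> (((β -> β) || β) <-> (!γ -> (α -> β)))) || !!!(α -> γ) = 1 || 0 = 1
!(((γ <-> γ) -> (α -> β)) -> (γ -> β)) -> ((((α || (γ <-> α)) || (α -> α)) -> (((β -> β) || β) <-> (!γ -> (α -> β)))) || !!!(α -> γ)) = 0 -> 1 = 1
!β = !3/5 = 2/5
!β -> α = 2/5 -> 1/5 = 4/5
α || β = 1/5 || 3/5 = 3/5
(!β -> α) -> (α || β) = 4/5 -> 3/5 = 4/5
α || α = 1/5 || 1/5 = 1/5
!α = !1/5 = 4/5
α -> !α = 1/5 -> 4/5 = 1
(α || α) -> (α -> !α) = 1/5 -> 1 = 1
((!β -> α) -> (α || β)) -> ((α || α) -> (α -> !α)) = 4/5 -> 1 = 1
β <-> β = 3/5 <-> 3/5 = 1
α -> (β <-> β) = 1/5 -> 1 = 1
!(α -> (β <-> β)) = !1 = 0
!!(α -> (β <-> β)) = !0 = 1
(((!β -> α) -> (α || β)) -> ((α || α) -> (α -> !α))) -> !!(α -> (β <-> β)) = 1 -> 1 = 1
(!(((γ <-> γ) -> (α -> β)) -> (γ -> β)) -> ((((α || (γ <-> α)) || (α -> α)) -> (((β -> β) || β) <-> (!γ -> (α -> β)))) || !!!(α -> γ))) -> ((((!β -> α) -> (α || β)) -> ((α || α) -> (α -> !α))) -> !!(α -> (β <-> β))) = 1 -> 1 = 1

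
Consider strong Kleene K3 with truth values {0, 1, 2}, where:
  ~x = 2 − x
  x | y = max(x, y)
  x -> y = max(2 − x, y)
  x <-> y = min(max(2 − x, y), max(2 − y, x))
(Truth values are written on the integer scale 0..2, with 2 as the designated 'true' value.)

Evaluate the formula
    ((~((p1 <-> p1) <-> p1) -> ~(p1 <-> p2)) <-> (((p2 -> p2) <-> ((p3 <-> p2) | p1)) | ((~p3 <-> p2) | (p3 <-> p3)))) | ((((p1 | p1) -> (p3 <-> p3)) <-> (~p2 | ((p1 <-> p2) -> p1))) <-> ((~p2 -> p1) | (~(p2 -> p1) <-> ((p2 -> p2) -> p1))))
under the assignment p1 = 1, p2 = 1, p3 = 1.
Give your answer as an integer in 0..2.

p1 <-> p1 = 1 <-> 1 = 1
(p1 <-> p1) <-> p1 = 1 <-> 1 = 1
~((p1 <-> p1) <-> p1) = ~1 = 1
p1 <-> p2 = 1 <-> 1 = 1
~(p1 <-> p2) = ~1 = 1
~((p1 <-> p1) <-> p1) -> ~(p1 <-> p2) = 1 -> 1 = 1
p2 -> p2 = 1 -> 1 = 1
p3 <-> p2 = 1 <-> 1 = 1
(p3 <-> p2) | p1 = 1 | 1 = 1
(p2 -> p2) <-> ((p3 <-> p2) | p1) = 1 <-> 1 = 1
~p3 = ~1 = 1
~p3 <-> p2 = 1 <-> 1 = 1
p3 <-> p3 = 1 <-> 1 = 1
(~p3 <-> p2) | (p3 <-> p3) = 1 | 1 = 1
((p2 -> p2) <-> ((p3 <-> p2) | p1)) | ((~p3 <-> p2) | (p3 <-> p3)) = 1 | 1 = 1
(~((p1 <-> p1) <-> p1) -> ~(p1 <-> p2)) <-> (((p2 -> p2) <-> ((p3 <-> p2) | p1)) | ((~p3 <-> p2) | (p3 <-> p3))) = 1 <-> 1 = 1
p1 | p1 = 1 | 1 = 1
p3 <-> p3 = 1 <-> 1 = 1
(p1 | p1) -> (p3 <-> p3) = 1 -> 1 = 1
~p2 = ~1 = 1
p1 <-> p2 = 1 <-> 1 = 1
(p1 <-> p2) -> p1 = 1 -> 1 = 1
~p2 | ((p1 <-> p2) -> p1) = 1 | 1 = 1
((p1 | p1) -> (p3 <-> p3)) <-> (~p2 | ((p1 <-> p2) -> p1)) = 1 <-> 1 = 1
~p2 = ~1 = 1
~p2 -> p1 = 1 -> 1 = 1
p2 -> p1 = 1 -> 1 = 1
~(p2 -> p1) = ~1 = 1
p2 -> p2 = 1 -> 1 = 1
(p2 -> p2) -> p1 = 1 -> 1 = 1
~(p2 -> p1) <-> ((p2 -> p2) -> p1) = 1 <-> 1 = 1
(~p2 -> p1) | (~(p2 -> p1) <-> ((p2 -> p2) -> p1)) = 1 | 1 = 1
(((p1 | p1) -> (p3 <-> p3)) <-> (~p2 | ((p1 <-> p2) -> p1))) <-> ((~p2 -> p1) | (~(p2 -> p1) <-> ((p2 -> p2) -> p1))) = 1 <-> 1 = 1
((~((p1 <-> p1) <-> p1) -> ~(p1 <-> p2)) <-> (((p2 -> p2) <-> ((p3 <-> p2) | p1)) | ((~p3 <-> p2) | (p3 <-> p3)))) | ((((p1 | p1) -> (p3 <-> p3)) <-> (~p2 | ((p1 <-> p2) -> p1))) <-> ((~p2 -> p1) | (~(p2 -> p1) <-> ((p2 -> p2) -> p1)))) = 1 | 1 = 1

1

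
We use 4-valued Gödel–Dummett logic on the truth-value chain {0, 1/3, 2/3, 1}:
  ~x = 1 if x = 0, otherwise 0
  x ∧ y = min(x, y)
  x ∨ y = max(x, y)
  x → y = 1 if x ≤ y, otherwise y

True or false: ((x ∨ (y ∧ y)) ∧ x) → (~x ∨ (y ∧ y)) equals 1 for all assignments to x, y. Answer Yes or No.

Counterexample: take x = 1/3, y = 0.
y ∧ y = 0 ∧ 0 = 0
x ∨ (y ∧ y) = 1/3 ∨ 0 = 1/3
(x ∨ (y ∧ y)) ∧ x = 1/3 ∧ 1/3 = 1/3
~x = ~1/3 = 0
y ∧ y = 0 ∧ 0 = 0
~x ∨ (y ∧ y) = 0 ∨ 0 = 0
((x ∨ (y ∧ y)) ∧ x) → (~x ∨ (y ∧ y)) = 1/3 → 0 = 0
This gives 0 ≠ 1.

No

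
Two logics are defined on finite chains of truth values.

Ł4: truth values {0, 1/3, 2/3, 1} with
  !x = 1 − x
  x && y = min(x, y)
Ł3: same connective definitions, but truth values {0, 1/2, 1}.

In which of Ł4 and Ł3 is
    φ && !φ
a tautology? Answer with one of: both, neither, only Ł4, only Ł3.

neither

In Ł4: at φ = 0 the value is 0 — not a tautology.
In Ł3: at φ = 0 the value is 0 — not a tautology.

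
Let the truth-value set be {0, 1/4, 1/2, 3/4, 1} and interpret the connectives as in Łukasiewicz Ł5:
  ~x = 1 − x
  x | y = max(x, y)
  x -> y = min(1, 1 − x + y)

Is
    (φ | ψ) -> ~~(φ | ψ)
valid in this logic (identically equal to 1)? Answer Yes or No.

Yes

At φ = 1/2, ψ = 0, for instance:
φ | ψ = 1/2 | 0 = 1/2
~(φ | ψ) = ~1/2 = 1/2
~~(φ | ψ) = ~1/2 = 1/2
(φ | ψ) -> ~~(φ | ψ) = 1/2 -> 1/2 = 1
and checking the remaining 24 assignments likewise gives ≥ 1 in every case.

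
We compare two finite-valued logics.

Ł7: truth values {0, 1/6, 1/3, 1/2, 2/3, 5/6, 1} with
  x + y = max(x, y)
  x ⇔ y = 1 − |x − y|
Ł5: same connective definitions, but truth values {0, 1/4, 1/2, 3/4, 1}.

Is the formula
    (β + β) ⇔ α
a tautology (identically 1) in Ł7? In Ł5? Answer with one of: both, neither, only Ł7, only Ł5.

neither

In Ł7: at α = 0, β = 1/6 the value is 5/6 — not a tautology.
In Ł5: at α = 0, β = 1/4 the value is 3/4 — not a tautology.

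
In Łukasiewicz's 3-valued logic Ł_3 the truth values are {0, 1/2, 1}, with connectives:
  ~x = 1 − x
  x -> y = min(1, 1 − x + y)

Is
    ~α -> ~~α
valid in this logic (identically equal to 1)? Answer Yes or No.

Counterexample: take α = 0.
~α = ~0 = 1
~α = ~0 = 1
~~α = ~1 = 0
~α -> ~~α = 1 -> 0 = 0
This gives 0 ≠ 1.

No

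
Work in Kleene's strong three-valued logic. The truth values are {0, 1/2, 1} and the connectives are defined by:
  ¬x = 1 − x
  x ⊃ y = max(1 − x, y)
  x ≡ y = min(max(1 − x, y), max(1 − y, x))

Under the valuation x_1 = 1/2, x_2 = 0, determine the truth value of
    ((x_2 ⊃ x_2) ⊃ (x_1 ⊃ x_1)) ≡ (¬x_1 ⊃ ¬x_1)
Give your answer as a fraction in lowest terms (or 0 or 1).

x_2 ⊃ x_2 = 0 ⊃ 0 = 1
x_1 ⊃ x_1 = 1/2 ⊃ 1/2 = 1/2
(x_2 ⊃ x_2) ⊃ (x_1 ⊃ x_1) = 1 ⊃ 1/2 = 1/2
¬x_1 = ¬1/2 = 1/2
¬x_1 = ¬1/2 = 1/2
¬x_1 ⊃ ¬x_1 = 1/2 ⊃ 1/2 = 1/2
((x_2 ⊃ x_2) ⊃ (x_1 ⊃ x_1)) ≡ (¬x_1 ⊃ ¬x_1) = 1/2 ≡ 1/2 = 1/2

1/2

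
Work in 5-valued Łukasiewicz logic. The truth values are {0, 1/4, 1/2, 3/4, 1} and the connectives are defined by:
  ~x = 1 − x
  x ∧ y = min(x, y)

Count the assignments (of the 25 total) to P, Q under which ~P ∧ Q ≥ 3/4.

4

value 1: 1 assignment (counts)
value 3/4: 3 assignments (counts)
value 1/2: 5 assignments
value 1/4: 7 assignments
value 0: 9 assignments
So 4 of the 25 assignments meet the threshold.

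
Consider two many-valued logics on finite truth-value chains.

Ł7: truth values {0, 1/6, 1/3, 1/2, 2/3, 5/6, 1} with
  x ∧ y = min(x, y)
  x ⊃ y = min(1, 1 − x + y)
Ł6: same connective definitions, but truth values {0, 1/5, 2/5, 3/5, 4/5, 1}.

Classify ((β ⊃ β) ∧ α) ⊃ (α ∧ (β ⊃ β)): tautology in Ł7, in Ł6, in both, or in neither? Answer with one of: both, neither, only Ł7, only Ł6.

In Ł7: every assignment gives 1 — tautology.
In Ł6: every assignment gives 1 — tautology.

both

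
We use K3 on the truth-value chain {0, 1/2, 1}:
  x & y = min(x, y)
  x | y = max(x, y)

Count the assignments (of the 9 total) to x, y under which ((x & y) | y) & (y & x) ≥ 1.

1

x = 0, y = 0 ↦ 0  <
x = 0, y = 1/2 ↦ 0  <
x = 0, y = 1 ↦ 0  <
x = 1/2, y = 0 ↦ 0  <
x = 1/2, y = 1/2 ↦ 1/2  <
x = 1/2, y = 1 ↦ 1/2  <
x = 1, y = 0 ↦ 0  <
x = 1, y = 1/2 ↦ 1/2  <
x = 1, y = 1 ↦ 1  ≥
So 1 of the 9 assignments meets the threshold.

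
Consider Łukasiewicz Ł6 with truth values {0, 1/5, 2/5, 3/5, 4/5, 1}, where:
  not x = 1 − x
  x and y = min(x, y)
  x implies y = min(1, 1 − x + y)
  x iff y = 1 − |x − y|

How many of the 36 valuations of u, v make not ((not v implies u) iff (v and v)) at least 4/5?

4

value 1: 1 assignment (counts)
value 4/5: 3 assignments (counts)
value 3/5: 5 assignments
value 2/5: 7 assignments
value 1/5: 9 assignments
value 0: 11 assignments
So 4 of the 36 assignments meet the threshold.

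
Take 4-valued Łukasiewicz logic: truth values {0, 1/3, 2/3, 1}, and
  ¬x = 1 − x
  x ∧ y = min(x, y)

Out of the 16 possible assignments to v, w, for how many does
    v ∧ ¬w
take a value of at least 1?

v = 0, w = 0 ↦ 0  <
v = 0, w = 1/3 ↦ 0  <
v = 0, w = 2/3 ↦ 0  <
v = 0, w = 1 ↦ 0  <
v = 1/3, w = 0 ↦ 1/3  <
v = 1/3, w = 1/3 ↦ 1/3  <
v = 1/3, w = 2/3 ↦ 1/3  <
v = 1/3, w = 1 ↦ 0  <
v = 2/3, w = 0 ↦ 2/3  <
v = 2/3, w = 1/3 ↦ 2/3  <
v = 2/3, w = 2/3 ↦ 1/3  <
v = 2/3, w = 1 ↦ 0  <
v = 1, w = 0 ↦ 1  ≥
v = 1, w = 1/3 ↦ 2/3  <
v = 1, w = 2/3 ↦ 1/3  <
v = 1, w = 1 ↦ 0  <
So 1 of the 16 assignments meets the threshold.

1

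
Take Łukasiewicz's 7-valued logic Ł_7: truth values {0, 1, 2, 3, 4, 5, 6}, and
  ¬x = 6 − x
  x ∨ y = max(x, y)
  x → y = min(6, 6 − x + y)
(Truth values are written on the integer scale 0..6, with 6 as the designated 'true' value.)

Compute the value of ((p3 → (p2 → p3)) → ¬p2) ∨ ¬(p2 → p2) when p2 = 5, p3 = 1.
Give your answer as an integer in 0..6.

1

p2 → p3 = 5 → 1 = 2
p3 → (p2 → p3) = 1 → 2 = 6
¬p2 = ¬5 = 1
(p3 → (p2 → p3)) → ¬p2 = 6 → 1 = 1
p2 → p2 = 5 → 5 = 6
¬(p2 → p2) = ¬6 = 0
((p3 → (p2 → p3)) → ¬p2) ∨ ¬(p2 → p2) = 1 ∨ 0 = 1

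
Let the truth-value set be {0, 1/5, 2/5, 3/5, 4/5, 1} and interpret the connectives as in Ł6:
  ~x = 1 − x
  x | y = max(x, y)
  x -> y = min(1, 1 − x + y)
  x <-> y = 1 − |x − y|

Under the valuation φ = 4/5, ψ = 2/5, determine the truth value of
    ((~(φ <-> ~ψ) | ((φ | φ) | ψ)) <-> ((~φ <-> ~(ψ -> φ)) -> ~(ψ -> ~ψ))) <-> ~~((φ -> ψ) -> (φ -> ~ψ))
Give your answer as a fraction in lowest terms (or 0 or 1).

~ψ = ~2/5 = 3/5
φ <-> ~ψ = 4/5 <-> 3/5 = 4/5
~(φ <-> ~ψ) = ~4/5 = 1/5
φ | φ = 4/5 | 4/5 = 4/5
(φ | φ) | ψ = 4/5 | 2/5 = 4/5
~(φ <-> ~ψ) | ((φ | φ) | ψ) = 1/5 | 4/5 = 4/5
~φ = ~4/5 = 1/5
ψ -> φ = 2/5 -> 4/5 = 1
~(ψ -> φ) = ~1 = 0
~φ <-> ~(ψ -> φ) = 1/5 <-> 0 = 4/5
~ψ = ~2/5 = 3/5
ψ -> ~ψ = 2/5 -> 3/5 = 1
~(ψ -> ~ψ) = ~1 = 0
(~φ <-> ~(ψ -> φ)) -> ~(ψ -> ~ψ) = 4/5 -> 0 = 1/5
(~(φ <-> ~ψ) | ((φ | φ) | ψ)) <-> ((~φ <-> ~(ψ -> φ)) -> ~(ψ -> ~ψ)) = 4/5 <-> 1/5 = 2/5
φ -> ψ = 4/5 -> 2/5 = 3/5
~ψ = ~2/5 = 3/5
φ -> ~ψ = 4/5 -> 3/5 = 4/5
(φ -> ψ) -> (φ -> ~ψ) = 3/5 -> 4/5 = 1
~((φ -> ψ) -> (φ -> ~ψ)) = ~1 = 0
~~((φ -> ψ) -> (φ -> ~ψ)) = ~0 = 1
((~(φ <-> ~ψ) | ((φ | φ) | ψ)) <-> ((~φ <-> ~(ψ -> φ)) -> ~(ψ -> ~ψ))) <-> ~~((φ -> ψ) -> (φ -> ~ψ)) = 2/5 <-> 1 = 2/5

2/5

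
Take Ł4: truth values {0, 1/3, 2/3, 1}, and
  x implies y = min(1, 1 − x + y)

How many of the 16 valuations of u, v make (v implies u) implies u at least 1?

u = 0, v = 0 ↦ 0  <
u = 0, v = 1/3 ↦ 1/3  <
u = 0, v = 2/3 ↦ 2/3  <
u = 0, v = 1 ↦ 1  ≥
u = 1/3, v = 0 ↦ 1/3  <
u = 1/3, v = 1/3 ↦ 1/3  <
u = 1/3, v = 2/3 ↦ 2/3  <
u = 1/3, v = 1 ↦ 1  ≥
u = 2/3, v = 0 ↦ 2/3  <
u = 2/3, v = 1/3 ↦ 2/3  <
u = 2/3, v = 2/3 ↦ 2/3  <
u = 2/3, v = 1 ↦ 1  ≥
u = 1, v = 0 ↦ 1  ≥
u = 1, v = 1/3 ↦ 1  ≥
u = 1, v = 2/3 ↦ 1  ≥
u = 1, v = 1 ↦ 1  ≥
So 7 of the 16 assignments meet the threshold.

7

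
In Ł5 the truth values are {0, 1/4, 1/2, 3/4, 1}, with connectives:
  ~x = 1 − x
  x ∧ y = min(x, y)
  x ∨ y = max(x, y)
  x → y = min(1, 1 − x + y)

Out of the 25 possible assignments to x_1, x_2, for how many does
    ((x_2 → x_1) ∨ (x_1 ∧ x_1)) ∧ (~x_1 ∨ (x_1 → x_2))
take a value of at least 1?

5

value 1: 5 assignments (counts)
value 3/4: 8 assignments
value 1/2: 6 assignments
value 1/4: 4 assignments
value 0: 2 assignments
So 5 of the 25 assignments meet the threshold.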